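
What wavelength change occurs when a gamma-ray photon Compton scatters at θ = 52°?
0.9325 pm

Using the Compton scattering formula:
Δλ = λ_C(1 - cos θ)

where λ_C = h/(m_e·c) ≈ 2.4263 pm is the Compton wavelength of an electron.

For θ = 52°:
cos(52°) = 0.6157
1 - cos(52°) = 0.3843

Δλ = 2.4263 × 0.3843
Δλ = 0.9325 pm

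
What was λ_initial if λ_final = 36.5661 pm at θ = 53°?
35.6000 pm

From λ' = λ + Δλ, we have λ = λ' - Δλ

First calculate the Compton shift:
Δλ = λ_C(1 - cos θ)
Δλ = 2.4263 × (1 - cos(53°))
Δλ = 2.4263 × 0.3982
Δλ = 0.9661 pm

Initial wavelength:
λ = λ' - Δλ
λ = 36.5661 - 0.9661
λ = 35.6000 pm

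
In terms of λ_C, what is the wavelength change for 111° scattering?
1.3584 λ_C

The Compton shift formula is:
Δλ = λ_C(1 - cos θ)

Dividing both sides by λ_C:
Δλ/λ_C = 1 - cos θ

For θ = 111°:
Δλ/λ_C = 1 - cos(111°)
Δλ/λ_C = 1 - -0.3584
Δλ/λ_C = 1.3584

This means the shift is 1.3584 × λ_C = 3.2958 pm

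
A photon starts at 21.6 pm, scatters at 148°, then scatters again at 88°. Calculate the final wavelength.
28.4256 pm

Apply Compton shift twice:

First scattering at θ₁ = 148°:
Δλ₁ = λ_C(1 - cos(148°))
Δλ₁ = 2.4263 × 1.8480
Δλ₁ = 4.4839 pm

After first scattering:
λ₁ = 21.6 + 4.4839 = 26.0839 pm

Second scattering at θ₂ = 88°:
Δλ₂ = λ_C(1 - cos(88°))
Δλ₂ = 2.4263 × 0.9651
Δλ₂ = 2.3416 pm

Final wavelength:
λ₂ = 26.0839 + 2.3416 = 28.4256 pm

Total shift: Δλ_total = 4.4839 + 2.3416 = 6.8256 pm

(Intermediate values are shown rounded; full precision is carried through to the final answer.)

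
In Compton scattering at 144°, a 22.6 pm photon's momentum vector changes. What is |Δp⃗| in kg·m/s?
5.1254e-23 kg·m/s

Photon momentum magnitude is p = h/λ.

Initial momentum:
p₀ = h/λ = 6.6261e-34/2.2600e-11 = 2.9319e-23 kg·m/s

After scattering:
λ' = λ + Δλ = 22.6 + 4.3892 = 26.9892 pm
p' = h/λ' = 6.6261e-34/2.6989e-11 = 2.4551e-23 kg·m/s

Momentum is a vector; the scattered photon's direction makes angle θ = 144° with the incident direction. The magnitude of the vector change Δp⃗ = p⃗₀ − p⃗' is found from the law of cosines:
|Δp⃗|² = p₀² + p'² − 2p₀p'cos θ
|Δp⃗|² = (2.9319e-23)² + (2.4551e-23)² − 2·2.9319e-23·2.4551e-23·cos(144°)
|Δp⃗| = 5.1254e-23 kg·m/s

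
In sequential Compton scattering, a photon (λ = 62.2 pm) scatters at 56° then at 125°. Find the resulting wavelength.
67.0875 pm

Apply Compton shift twice:

First scattering at θ₁ = 56°:
Δλ₁ = λ_C(1 - cos(56°))
Δλ₁ = 2.4263 × 0.4408
Δλ₁ = 1.0695 pm

After first scattering:
λ₁ = 62.2 + 1.0695 = 63.2695 pm

Second scattering at θ₂ = 125°:
Δλ₂ = λ_C(1 - cos(125°))
Δλ₂ = 2.4263 × 1.5736
Δλ₂ = 3.8180 pm

Final wavelength:
λ₂ = 63.2695 + 3.8180 = 67.0875 pm

Total shift: Δλ_total = 1.0695 + 3.8180 = 4.8875 pm

(Intermediate values are shown rounded; full precision is carried through to the final answer.)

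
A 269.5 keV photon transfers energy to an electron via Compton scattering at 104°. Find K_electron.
106.6589 keV

By energy conservation: K_e = E_initial - E_final

First find the scattered photon energy:
Initial wavelength: λ = hc/E = 4.6005 pm
Compton shift: Δλ = λ_C(1 - cos(104°)) = 3.0133 pm
Final wavelength: λ' = 4.6005 + 3.0133 = 7.6138 pm
Final photon energy: E' = hc/λ' = 162.8411 keV

Electron kinetic energy:
K_e = E - E' = 269.5000 - 162.8411 = 106.6589 keV

(Intermediate values are shown rounded; full precision is carried through to the final answer.)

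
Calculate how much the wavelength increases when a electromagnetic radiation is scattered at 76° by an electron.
1.8393 pm

Using the Compton scattering formula:
Δλ = λ_C(1 - cos θ)

where λ_C = h/(m_e·c) ≈ 2.4263 pm is the Compton wavelength of an electron.

For θ = 76°:
cos(76°) = 0.2419
1 - cos(76°) = 0.7581

Δλ = 2.4263 × 0.7581
Δλ = 1.8393 pm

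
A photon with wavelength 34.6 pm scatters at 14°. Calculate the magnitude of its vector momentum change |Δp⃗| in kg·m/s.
4.6630e-24 kg·m/s

Photon momentum magnitude is p = h/λ.

Initial momentum:
p₀ = h/λ = 6.6261e-34/3.4600e-11 = 1.9150e-23 kg·m/s

After scattering:
λ' = λ + Δλ = 34.6 + 0.0721 = 34.6721 pm
p' = h/λ' = 6.6261e-34/3.4672e-11 = 1.9111e-23 kg·m/s

Momentum is a vector; the scattered photon's direction makes angle θ = 14° with the incident direction. The magnitude of the vector change Δp⃗ = p⃗₀ − p⃗' is found from the law of cosines:
|Δp⃗|² = p₀² + p'² − 2p₀p'cos θ
|Δp⃗|² = (1.9150e-23)² + (1.9111e-23)² − 2·1.9150e-23·1.9111e-23·cos(14°)
|Δp⃗| = 4.6630e-24 kg·m/s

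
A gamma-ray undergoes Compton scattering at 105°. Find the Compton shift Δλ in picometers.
3.0543 pm

Using the Compton scattering formula:
Δλ = λ_C(1 - cos θ)

where λ_C = h/(m_e·c) ≈ 2.4263 pm is the Compton wavelength of an electron.

For θ = 105°:
cos(105°) = -0.2588
1 - cos(105°) = 1.2588

Δλ = 2.4263 × 1.2588
Δλ = 3.0543 pm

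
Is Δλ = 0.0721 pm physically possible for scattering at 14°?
Yes, consistent

Calculate the expected shift for θ = 14°:

Δλ_expected = λ_C(1 - cos(14°))
Δλ_expected = 2.4263 × (1 - cos(14°))
Δλ_expected = 2.4263 × 0.0297
Δλ_expected = 0.0721 pm

Given shift: 0.0721 pm
Expected shift: 0.0721 pm
Difference: 0.0000 pm

The values match. This is consistent with Compton scattering at the stated angle.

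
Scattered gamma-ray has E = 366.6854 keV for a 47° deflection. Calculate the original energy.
475.1001 keV

Convert final energy to wavelength (hc ≈ 1239.842 keV·pm):
λ' = hc/E' = 1239.842 / 366.6854 = 3.3812 pm

Calculate the Compton shift:
Δλ = λ_C(1 - cos(47°))
Δλ = 2.4263 × (1 - cos(47°))
Δλ = 0.7716 pm

Initial wavelength:
λ = λ' - Δλ = 3.3812 - 0.7716 = 2.6096 pm

Initial energy:
E = hc/λ = 1239.842 / 2.6096 = 475.1001 keV

(Intermediate values are shown rounded; full precision is carried through to the final answer.)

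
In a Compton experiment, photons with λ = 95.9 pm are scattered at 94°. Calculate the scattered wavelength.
98.4956 pm

Using the Compton scattering formula:
λ' = λ + Δλ = λ + λ_C(1 - cos θ)

Given:
- Initial wavelength λ = 95.9 pm
- Scattering angle θ = 94°
- Compton wavelength λ_C ≈ 2.4263 pm

Calculate the shift:
Δλ = 2.4263 × (1 - cos(94°))
Δλ = 2.4263 × 1.0698
Δλ = 2.5956 pm

Final wavelength:
λ' = 95.9 + 2.5956 = 98.4956 pm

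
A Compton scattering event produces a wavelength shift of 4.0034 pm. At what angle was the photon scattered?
130.54°

From the Compton formula Δλ = λ_C(1 - cos θ), we can solve for θ:

cos θ = 1 - Δλ/λ_C

Given:
- Δλ = 4.0034 pm
- λ_C = h/(m_e·c) ≈ 2.42631024 pm

cos θ = 1 - 4.0034/2.42631024
cos θ = 1 - 1.649995
cos θ = -0.649995

θ = arccos(-0.649995)
θ = 130.54°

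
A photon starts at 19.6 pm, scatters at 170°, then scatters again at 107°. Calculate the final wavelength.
27.5515 pm

Apply Compton shift twice:

First scattering at θ₁ = 170°:
Δλ₁ = λ_C(1 - cos(170°))
Δλ₁ = 2.4263 × 1.9848
Δλ₁ = 4.8158 pm

After first scattering:
λ₁ = 19.6 + 4.8158 = 24.4158 pm

Second scattering at θ₂ = 107°:
Δλ₂ = λ_C(1 - cos(107°))
Δλ₂ = 2.4263 × 1.2924
Δλ₂ = 3.1357 pm

Final wavelength:
λ₂ = 24.4158 + 3.1357 = 27.5515 pm

Total shift: Δλ_total = 4.8158 + 3.1357 = 7.9515 pm

(Intermediate values are shown rounded; full precision is carried through to the final answer.)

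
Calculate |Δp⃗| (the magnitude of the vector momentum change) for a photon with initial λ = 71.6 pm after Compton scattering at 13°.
2.0943e-24 kg·m/s

Photon momentum magnitude is p = h/λ.

Initial momentum:
p₀ = h/λ = 6.6261e-34/7.1600e-11 = 9.2543e-24 kg·m/s

After scattering:
λ' = λ + Δλ = 71.6 + 0.0622 = 71.6622 pm
p' = h/λ' = 6.6261e-34/7.1662e-11 = 9.2463e-24 kg·m/s

Momentum is a vector; the scattered photon's direction makes angle θ = 13° with the incident direction. The magnitude of the vector change Δp⃗ = p⃗₀ − p⃗' is found from the law of cosines:
|Δp⃗|² = p₀² + p'² − 2p₀p'cos θ
|Δp⃗|² = (9.2543e-24)² + (9.2463e-24)² − 2·9.2543e-24·9.2463e-24·cos(13°)
|Δp⃗| = 2.0943e-24 kg·m/s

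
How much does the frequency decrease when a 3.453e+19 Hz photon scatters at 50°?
3.134e+18 Hz (decrease)

Convert frequency to wavelength (c = 299792458 m/s):
λ₀ = c/f₀ = 299792458/3.453e+19 = 8.6820868e-12 m = 8.6821 pm

Calculate Compton shift:
Δλ = λ_C(1 - cos(50°)) = 0.8667 pm

Final wavelength:
λ' = λ₀ + Δλ = 8.6821 + 0.8667 = 9.5488 pm

Final frequency:
f' = c/λ' = 299792458/9.5487949e-12 = 3.1395842e+19 Hz

Frequency shift (decrease):
Δf = f₀ - f' = 3.453e+19 - 3.1395842e+19 = 3.134e+18 Hz

(Intermediate values are shown rounded; full precision is carried through to the final answer.)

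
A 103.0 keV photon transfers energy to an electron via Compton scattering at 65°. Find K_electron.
10.7376 keV

By energy conservation: K_e = E_initial - E_final

First find the scattered photon energy:
Initial wavelength: λ = hc/E = 12.0373 pm
Compton shift: Δλ = λ_C(1 - cos(65°)) = 1.4009 pm
Final wavelength: λ' = 12.0373 + 1.4009 = 13.4382 pm
Final photon energy: E' = hc/λ' = 92.2624 keV

Electron kinetic energy:
K_e = E - E' = 103.0000 - 92.2624 = 10.7376 keV

(Intermediate values are shown rounded; full precision is carried through to the final answer.)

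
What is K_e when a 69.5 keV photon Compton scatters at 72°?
5.9705 keV

By energy conservation: K_e = E_initial - E_final

First find the scattered photon energy:
Initial wavelength: λ = hc/E = 17.8395 pm
Compton shift: Δλ = λ_C(1 - cos(72°)) = 1.6765 pm
Final wavelength: λ' = 17.8395 + 1.6765 = 19.5160 pm
Final photon energy: E' = hc/λ' = 63.5295 keV

Electron kinetic energy:
K_e = E - E' = 69.5000 - 63.5295 = 5.9705 keV

(Intermediate values are shown rounded; full precision is carried through to the final answer.)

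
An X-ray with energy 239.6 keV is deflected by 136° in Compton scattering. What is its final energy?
132.6561 keV

First convert energy to wavelength:
λ = hc/E, with hc ≈ 1239.842 keV·pm (i.e. 1239.842 eV·nm)

For E = 239.6 keV = 239600 eV:
λ = 1239.842 keV·pm / 239.6 keV
λ = 5.1746 pm

Calculate the Compton shift:
Δλ = λ_C(1 - cos(136°)) = 2.4263 × 1.7193
Δλ = 4.1717 pm

Final wavelength:
λ' = 5.1746 + 4.1717 = 9.3463 pm

Final energy:
E' = hc/λ' = 1239.842 / 9.3463 = 132.6561 keV

(Intermediate values are shown rounded; full precision is carried through to the final answer.)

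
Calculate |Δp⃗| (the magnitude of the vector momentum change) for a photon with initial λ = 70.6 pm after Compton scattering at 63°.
9.7185e-24 kg·m/s

Photon momentum magnitude is p = h/λ.

Initial momentum:
p₀ = h/λ = 6.6261e-34/7.0600e-11 = 9.3854e-24 kg·m/s

After scattering:
λ' = λ + Δλ = 70.6 + 1.3248 = 71.9248 pm
p' = h/λ' = 6.6261e-34/7.1925e-11 = 9.2125e-24 kg·m/s

Momentum is a vector; the scattered photon's direction makes angle θ = 63° with the incident direction. The magnitude of the vector change Δp⃗ = p⃗₀ − p⃗' is found from the law of cosines:
|Δp⃗|² = p₀² + p'² − 2p₀p'cos θ
|Δp⃗|² = (9.3854e-24)² + (9.2125e-24)² − 2·9.3854e-24·9.2125e-24·cos(63°)
|Δp⃗| = 9.7185e-24 kg·m/s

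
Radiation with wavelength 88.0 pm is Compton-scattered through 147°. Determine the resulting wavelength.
92.4612 pm

Using the Compton scattering formula:
λ' = λ + Δλ = λ + λ_C(1 - cos θ)

Given:
- Initial wavelength λ = 88.0 pm
- Scattering angle θ = 147°
- Compton wavelength λ_C ≈ 2.4263 pm

Calculate the shift:
Δλ = 2.4263 × (1 - cos(147°))
Δλ = 2.4263 × 1.8387
Δλ = 4.4612 pm

Final wavelength:
λ' = 88.0 + 4.4612 = 92.4612 pm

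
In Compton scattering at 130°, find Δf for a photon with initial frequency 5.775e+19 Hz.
2.508e+19 Hz (decrease)

Convert frequency to wavelength (c = 299792458 m/s):
λ₀ = c/f₀ = 299792458/5.775e+19 = 5.1912114e-12 m = 5.1912 pm

Calculate Compton shift:
Δλ = λ_C(1 - cos(130°)) = 3.9859 pm

Final wavelength:
λ' = λ₀ + Δλ = 5.1912 + 3.9859 = 9.1771 pm

Final frequency:
f' = c/λ' = 299792458/9.1771238e-12 = 3.2667366e+19 Hz

Frequency shift (decrease):
Δf = f₀ - f' = 5.775e+19 - 3.2667366e+19 = 2.508e+19 Hz

(Intermediate values are shown rounded; full precision is carried through to the final answer.)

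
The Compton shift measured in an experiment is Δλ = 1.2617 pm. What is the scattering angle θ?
61.32°

From the Compton formula Δλ = λ_C(1 - cos θ), we can solve for θ:

cos θ = 1 - Δλ/λ_C

Given:
- Δλ = 1.2617 pm
- λ_C = h/(m_e·c) ≈ 2.42631024 pm

cos θ = 1 - 1.2617/2.42631024
cos θ = 1 - 0.520008
cos θ = 0.479992

θ = arccos(0.479992)
θ = 61.32°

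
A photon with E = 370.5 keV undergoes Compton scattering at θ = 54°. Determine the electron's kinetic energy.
85.2535 keV

By energy conservation: K_e = E_initial - E_final

First find the scattered photon energy:
Initial wavelength: λ = hc/E = 3.3464 pm
Compton shift: Δλ = λ_C(1 - cos(54°)) = 1.0002 pm
Final wavelength: λ' = 3.3464 + 1.0002 = 4.3466 pm
Final photon energy: E' = hc/λ' = 285.2465 keV

Electron kinetic energy:
K_e = E - E' = 370.5000 - 285.2465 = 85.2535 keV

(Intermediate values are shown rounded; full precision is carried through to the final answer.)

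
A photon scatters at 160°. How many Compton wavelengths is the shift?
1.9397 λ_C

The Compton shift formula is:
Δλ = λ_C(1 - cos θ)

Dividing both sides by λ_C:
Δλ/λ_C = 1 - cos θ

For θ = 160°:
Δλ/λ_C = 1 - cos(160°)
Δλ/λ_C = 1 - -0.9397
Δλ/λ_C = 1.9397

This means the shift is 1.9397 × λ_C = 4.7063 pm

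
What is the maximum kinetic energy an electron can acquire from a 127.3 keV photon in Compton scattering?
42.3336 keV

Maximum energy transfer occurs at θ = 180° (backscattering).

Initial photon: E₀ = 127.3 keV → λ₀ = 9.7395 pm

Maximum Compton shift (at 180°):
Δλ_max = 2λ_C = 2 × 2.4263 = 4.8526 pm

Final wavelength:
λ' = 9.7395 + 4.8526 = 14.5921 pm

Minimum photon energy (maximum energy to electron):
E'_min = hc/λ' = 84.9664 keV

Maximum electron kinetic energy:
K_max = E₀ - E'_min = 127.3000 - 84.9664 = 42.3336 keV

(Intermediate values are shown rounded; full precision is carried through to the final answer.)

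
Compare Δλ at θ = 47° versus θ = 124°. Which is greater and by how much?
124° produces the larger shift by a factor of 4.903

Calculate both shifts using Δλ = λ_C(1 - cos θ):

For θ₁ = 47°:
Δλ₁ = 2.4263 × (1 - cos(47°))
Δλ₁ = 2.4263 × 0.3180
Δλ₁ = 0.7716 pm

For θ₂ = 124°:
Δλ₂ = 2.4263 × (1 - cos(124°))
Δλ₂ = 2.4263 × 1.5592
Δλ₂ = 3.7831 pm

The 124° angle produces the larger shift.
Ratio: 3.7831/0.7716 = 4.903

(Intermediate values are shown rounded; full precision is carried through to the final answer.)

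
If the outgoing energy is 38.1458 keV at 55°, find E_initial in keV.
39.4000 keV

Convert final energy to wavelength (hc ≈ 1239.842 keV·pm):
λ' = hc/E' = 1239.842 / 38.1458 = 32.5027 pm

Calculate the Compton shift:
Δλ = λ_C(1 - cos(55°))
Δλ = 2.4263 × (1 - cos(55°))
Δλ = 1.0346 pm

Initial wavelength:
λ = λ' - Δλ = 32.5027 - 1.0346 = 31.4681 pm

Initial energy:
E = hc/λ = 1239.842 / 31.4681 = 39.4000 keV

(Intermediate values are shown rounded; full precision is carried through to the final answer.)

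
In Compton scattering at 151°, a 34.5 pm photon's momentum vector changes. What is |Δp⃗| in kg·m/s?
3.5027e-23 kg·m/s

Photon momentum magnitude is p = h/λ.

Initial momentum:
p₀ = h/λ = 6.6261e-34/3.4500e-11 = 1.9206e-23 kg·m/s

After scattering:
λ' = λ + Δλ = 34.5 + 4.5484 = 39.0484 pm
p' = h/λ' = 6.6261e-34/3.9048e-11 = 1.6969e-23 kg·m/s

Momentum is a vector; the scattered photon's direction makes angle θ = 151° with the incident direction. The magnitude of the vector change Δp⃗ = p⃗₀ − p⃗' is found from the law of cosines:
|Δp⃗|² = p₀² + p'² − 2p₀p'cos θ
|Δp⃗|² = (1.9206e-23)² + (1.6969e-23)² − 2·1.9206e-23·1.6969e-23·cos(151°)
|Δp⃗| = 3.5027e-23 kg·m/s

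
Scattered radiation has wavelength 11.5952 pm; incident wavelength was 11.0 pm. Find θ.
41.00°

First find the wavelength shift:
Δλ = λ' - λ = 11.5952 - 11.0 = 0.5952 pm

Using Δλ = λ_C(1 - cos θ), with λ_C = h/(m_e·c) ≈ 2.42631024 pm:
cos θ = 1 - Δλ/λ_C
cos θ = 1 - 0.5952/2.42631024
cos θ = 0.754689

θ = arccos(0.754689)
θ = 41.00°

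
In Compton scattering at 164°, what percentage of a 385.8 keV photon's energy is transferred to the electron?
0.5969 (or 59.69%)

Calculate initial and final photon energies:

Initial: E₀ = 385.8 keV → λ₀ = 3.2137 pm
Compton shift: Δλ = 4.7586 pm
Final wavelength: λ' = 7.9723 pm
Final energy: E' = 155.5183 keV

Fractional energy loss:
(E₀ - E')/E₀ = (385.8000 - 155.5183)/385.8000
= 230.2817/385.8000
= 0.5969
= 59.69%

(Intermediate values are shown rounded; full precision is carried through to the final answer.)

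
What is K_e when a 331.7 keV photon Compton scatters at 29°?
24.9643 keV

By energy conservation: K_e = E_initial - E_final

First find the scattered photon energy:
Initial wavelength: λ = hc/E = 3.7378 pm
Compton shift: Δλ = λ_C(1 - cos(29°)) = 0.3042 pm
Final wavelength: λ' = 3.7378 + 0.3042 = 4.0421 pm
Final photon energy: E' = hc/λ' = 306.7357 keV

Electron kinetic energy:
K_e = E - E' = 331.7000 - 306.7357 = 24.9643 keV

(Intermediate values are shown rounded; full precision is carried through to the final answer.)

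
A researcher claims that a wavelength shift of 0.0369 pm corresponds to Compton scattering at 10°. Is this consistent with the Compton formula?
Yes, consistent

Calculate the expected shift for θ = 10°:

Δλ_expected = λ_C(1 - cos(10°))
Δλ_expected = 2.4263 × (1 - cos(10°))
Δλ_expected = 2.4263 × 0.0152
Δλ_expected = 0.0369 pm

Given shift: 0.0369 pm
Expected shift: 0.0369 pm
Difference: 0.0000 pm

The values match. This is consistent with Compton scattering at the stated angle.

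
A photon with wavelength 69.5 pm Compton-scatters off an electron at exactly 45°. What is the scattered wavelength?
70.2106 pm

Using the Compton formula: λ' = λ + λ_C(1 − cos θ)

For θ = 45°, cos θ = √2/2 (exact) ≈ 0.7071, so:
1 − cos 45° = 1 − (√2/2) ≈ 0.2929

Δλ = λ_C × 0.2929 = 2.4263 × 0.2929 = 0.7106 pm

λ' = 69.5 + 0.7106 = 70.2106 pm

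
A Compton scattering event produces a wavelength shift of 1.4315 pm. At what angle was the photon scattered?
65.79°

From the Compton formula Δλ = λ_C(1 - cos θ), we can solve for θ:

cos θ = 1 - Δλ/λ_C

Given:
- Δλ = 1.4315 pm
- λ_C = h/(m_e·c) ≈ 2.42631024 pm

cos θ = 1 - 1.4315/2.42631024
cos θ = 1 - 0.589991
cos θ = 0.410009

θ = arccos(0.410009)
θ = 65.79°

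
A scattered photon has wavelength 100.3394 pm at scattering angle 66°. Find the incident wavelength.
98.9000 pm

From λ' = λ + Δλ, we have λ = λ' - Δλ

First calculate the Compton shift:
Δλ = λ_C(1 - cos θ)
Δλ = 2.4263 × (1 - cos(66°))
Δλ = 2.4263 × 0.5933
Δλ = 1.4394 pm

Initial wavelength:
λ = λ' - Δλ
λ = 100.3394 - 1.4394
λ = 98.9000 pm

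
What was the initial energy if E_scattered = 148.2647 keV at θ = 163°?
342.9001 keV

Convert final energy to wavelength (hc ≈ 1239.842 keV·pm):
λ' = hc/E' = 1239.842 / 148.2647 = 8.3624 pm

Calculate the Compton shift:
Δλ = λ_C(1 - cos(163°))
Δλ = 2.4263 × (1 - cos(163°))
Δλ = 4.7466 pm

Initial wavelength:
λ = λ' - Δλ = 8.3624 - 4.7466 = 3.6158 pm

Initial energy:
E = hc/λ = 1239.842 / 3.6158 = 342.9001 keV

(Intermediate values are shown rounded; full precision is carried through to the final answer.)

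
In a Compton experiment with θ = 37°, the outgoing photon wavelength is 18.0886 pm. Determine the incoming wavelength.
17.6000 pm

From λ' = λ + Δλ, we have λ = λ' - Δλ

First calculate the Compton shift:
Δλ = λ_C(1 - cos θ)
Δλ = 2.4263 × (1 - cos(37°))
Δλ = 2.4263 × 0.2014
Δλ = 0.4886 pm

Initial wavelength:
λ = λ' - Δλ
λ = 18.0886 - 0.4886
λ = 17.6000 pm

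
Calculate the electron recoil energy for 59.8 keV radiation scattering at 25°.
0.6486 keV

By energy conservation: K_e = E_initial - E_final

First find the scattered photon energy:
Initial wavelength: λ = hc/E = 20.7331 pm
Compton shift: Δλ = λ_C(1 - cos(25°)) = 0.2273 pm
Final wavelength: λ' = 20.7331 + 0.2273 = 20.9605 pm
Final photon energy: E' = hc/λ' = 59.1514 keV

Electron kinetic energy:
K_e = E - E' = 59.8000 - 59.1514 = 0.6486 keV

(Intermediate values are shown rounded; full precision is carried through to the final answer.)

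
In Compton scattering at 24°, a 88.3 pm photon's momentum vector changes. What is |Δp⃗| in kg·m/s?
3.1167e-24 kg·m/s

Photon momentum magnitude is p = h/λ.

Initial momentum:
p₀ = h/λ = 6.6261e-34/8.8300e-11 = 7.5040e-24 kg·m/s

After scattering:
λ' = λ + Δλ = 88.3 + 0.2098 = 88.5098 pm
p' = h/λ' = 6.6261e-34/8.8510e-11 = 7.4863e-24 kg·m/s

Momentum is a vector; the scattered photon's direction makes angle θ = 24° with the incident direction. The magnitude of the vector change Δp⃗ = p⃗₀ − p⃗' is found from the law of cosines:
|Δp⃗|² = p₀² + p'² − 2p₀p'cos θ
|Δp⃗|² = (7.5040e-24)² + (7.4863e-24)² − 2·7.5040e-24·7.4863e-24·cos(24°)
|Δp⃗| = 3.1167e-24 kg·m/s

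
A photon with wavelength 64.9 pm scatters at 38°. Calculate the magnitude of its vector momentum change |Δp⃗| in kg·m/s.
6.6222e-24 kg·m/s

Photon momentum magnitude is p = h/λ.

Initial momentum:
p₀ = h/λ = 6.6261e-34/6.4900e-11 = 1.0210e-23 kg·m/s

After scattering:
λ' = λ + Δλ = 64.9 + 0.5144 = 65.4144 pm
p' = h/λ' = 6.6261e-34/6.5414e-11 = 1.0129e-23 kg·m/s

Momentum is a vector; the scattered photon's direction makes angle θ = 38° with the incident direction. The magnitude of the vector change Δp⃗ = p⃗₀ − p⃗' is found from the law of cosines:
|Δp⃗|² = p₀² + p'² − 2p₀p'cos θ
|Δp⃗|² = (1.0210e-23)² + (1.0129e-23)² − 2·1.0210e-23·1.0129e-23·cos(38°)
|Δp⃗| = 6.6222e-24 kg·m/s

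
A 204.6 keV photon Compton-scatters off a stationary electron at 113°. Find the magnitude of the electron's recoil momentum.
1.5130e-22 kg·m/s

The electron is initially at rest, so by conservation of momentum:
p⃗_e = p⃗₀ − p⃗'  (incident photon momentum minus scattered photon momentum)

Photon momentum magnitudes (p = h/λ = E/c):
λ₀ = hc/E₀ = 6.0598 pm → p₀ = h/λ₀ = 1.0934e-22 kg·m/s
Δλ = λ_C(1 − cos 113°) = 3.3743 pm
λ' = 9.4342 pm → p' = h/λ' = 7.0235e-23 kg·m/s

The scattered photon makes angle θ = 113° with the incident direction, so by the law of cosines:
|p⃗_e|² = p₀² + p'² − 2p₀p'cos θ
|p⃗_e|² = (1.0934e-22)² + (7.0235e-23)² − 2·1.0934e-22·7.0235e-23·cos(113°)
|p⃗_e| = 1.5130e-22 kg·m/s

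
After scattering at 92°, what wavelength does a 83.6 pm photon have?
86.1110 pm

Using the Compton scattering formula:
λ' = λ + Δλ = λ + λ_C(1 - cos θ)

Given:
- Initial wavelength λ = 83.6 pm
- Scattering angle θ = 92°
- Compton wavelength λ_C ≈ 2.4263 pm

Calculate the shift:
Δλ = 2.4263 × (1 - cos(92°))
Δλ = 2.4263 × 1.0349
Δλ = 2.5110 pm

Final wavelength:
λ' = 83.6 + 2.5110 = 86.1110 pm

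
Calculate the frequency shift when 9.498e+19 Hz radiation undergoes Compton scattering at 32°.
9.934e+18 Hz (decrease)

Convert frequency to wavelength (c = 299792458 m/s):
λ₀ = c/f₀ = 299792458/9.498e+19 = 3.1563746e-12 m = 3.1564 pm

Calculate Compton shift:
Δλ = λ_C(1 - cos(32°)) = 0.3687 pm

Final wavelength:
λ' = λ₀ + Δλ = 3.1564 + 0.3687 = 3.5251 pm

Final frequency:
f' = c/λ' = 299792458/3.5250570e-12 = 8.5046130e+19 Hz

Frequency shift (decrease):
Δf = f₀ - f' = 9.498e+19 - 8.5046130e+19 = 9.934e+18 Hz

(Intermediate values are shown rounded; full precision is carried through to the final answer.)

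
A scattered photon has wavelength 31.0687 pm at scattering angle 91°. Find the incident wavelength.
28.6000 pm

From λ' = λ + Δλ, we have λ = λ' - Δλ

First calculate the Compton shift:
Δλ = λ_C(1 - cos θ)
Δλ = 2.4263 × (1 - cos(91°))
Δλ = 2.4263 × 1.0175
Δλ = 2.4687 pm

Initial wavelength:
λ = λ' - Δλ
λ = 31.0687 - 2.4687
λ = 28.6000 pm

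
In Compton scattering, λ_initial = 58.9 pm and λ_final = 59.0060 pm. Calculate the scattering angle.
17.00°

First find the wavelength shift:
Δλ = λ' - λ = 59.0060 - 58.9 = 0.1060 pm

Using Δλ = λ_C(1 - cos θ), with λ_C = h/(m_e·c) ≈ 2.42631024 pm:
cos θ = 1 - Δλ/λ_C
cos θ = 1 - 0.1060/2.42631024
cos θ = 0.956312

θ = arccos(0.956312)
θ = 17.00°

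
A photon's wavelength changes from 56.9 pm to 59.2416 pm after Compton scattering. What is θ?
88.00°

First find the wavelength shift:
Δλ = λ' - λ = 59.2416 - 56.9 = 2.3416 pm

Using Δλ = λ_C(1 - cos θ), with λ_C = h/(m_e·c) ≈ 2.42631024 pm:
cos θ = 1 - Δλ/λ_C
cos θ = 1 - 2.3416/2.42631024
cos θ = 0.034913

θ = arccos(0.034913)
θ = 88.00°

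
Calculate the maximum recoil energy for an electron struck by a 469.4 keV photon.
303.9544 keV

Maximum energy transfer occurs at θ = 180° (backscattering).

Initial photon: E₀ = 469.4 keV → λ₀ = 2.6413 pm

Maximum Compton shift (at 180°):
Δλ_max = 2λ_C = 2 × 2.4263 = 4.8526 pm

Final wavelength:
λ' = 2.6413 + 4.8526 = 7.4940 pm

Minimum photon energy (maximum energy to electron):
E'_min = hc/λ' = 165.4456 keV

Maximum electron kinetic energy:
K_max = E₀ - E'_min = 469.4000 - 165.4456 = 303.9544 keV

(Intermediate values are shown rounded; full precision is carried through to the final answer.)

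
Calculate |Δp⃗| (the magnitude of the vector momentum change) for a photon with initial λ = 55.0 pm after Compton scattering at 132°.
2.1260e-23 kg·m/s

Photon momentum magnitude is p = h/λ.

Initial momentum:
p₀ = h/λ = 6.6261e-34/5.5000e-11 = 1.2047e-23 kg·m/s

After scattering:
λ' = λ + Δλ = 55.0 + 4.0498 = 59.0498 pm
p' = h/λ' = 6.6261e-34/5.9050e-11 = 1.1221e-23 kg·m/s

Momentum is a vector; the scattered photon's direction makes angle θ = 132° with the incident direction. The magnitude of the vector change Δp⃗ = p⃗₀ − p⃗' is found from the law of cosines:
|Δp⃗|² = p₀² + p'² − 2p₀p'cos θ
|Δp⃗|² = (1.2047e-23)² + (1.1221e-23)² − 2·1.2047e-23·1.1221e-23·cos(132°)
|Δp⃗| = 2.1260e-23 kg·m/s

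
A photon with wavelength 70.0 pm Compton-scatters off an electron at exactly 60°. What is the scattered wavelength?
71.2132 pm

Using the Compton formula: λ' = λ + λ_C(1 − cos θ)

For θ = 60°, cos θ = 1/2 (exact) = 0.5000, so:
1 − cos 60° = 1 − (1/2) = 0.5000

Δλ = λ_C × 0.5000 = 2.4263 × 0.5000 = 1.2132 pm

λ' = 70.0 + 1.2132 = 71.2132 pm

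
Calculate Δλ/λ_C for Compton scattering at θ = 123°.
1.5446 λ_C

The Compton shift formula is:
Δλ = λ_C(1 - cos θ)

Dividing both sides by λ_C:
Δλ/λ_C = 1 - cos θ

For θ = 123°:
Δλ/λ_C = 1 - cos(123°)
Δλ/λ_C = 1 - -0.5446
Δλ/λ_C = 1.5446

This means the shift is 1.5446 × λ_C = 3.7478 pm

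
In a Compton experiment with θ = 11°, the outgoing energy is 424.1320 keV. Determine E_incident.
430.7000 keV

Convert final energy to wavelength (hc ≈ 1239.842 keV·pm):
λ' = hc/E' = 1239.842 / 424.1320 = 2.9232 pm

Calculate the Compton shift:
Δλ = λ_C(1 - cos(11°))
Δλ = 2.4263 × (1 - cos(11°))
Δλ = 0.0446 pm

Initial wavelength:
λ = λ' - Δλ = 2.9232 - 0.0446 = 2.8787 pm

Initial energy:
E = hc/λ = 1239.842 / 2.8787 = 430.7000 keV

(Intermediate values are shown rounded; full precision is carried through to the final answer.)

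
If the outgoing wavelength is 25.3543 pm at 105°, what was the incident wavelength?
22.3000 pm

From λ' = λ + Δλ, we have λ = λ' - Δλ

First calculate the Compton shift:
Δλ = λ_C(1 - cos θ)
Δλ = 2.4263 × (1 - cos(105°))
Δλ = 2.4263 × 1.2588
Δλ = 3.0543 pm

Initial wavelength:
λ = λ' - Δλ
λ = 25.3543 - 3.0543
λ = 22.3000 pm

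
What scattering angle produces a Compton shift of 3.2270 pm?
109.27°

From the Compton formula Δλ = λ_C(1 - cos θ), we can solve for θ:

cos θ = 1 - Δλ/λ_C

Given:
- Δλ = 3.2270 pm
- λ_C = h/(m_e·c) ≈ 2.42631024 pm

cos θ = 1 - 3.2270/2.42631024
cos θ = 1 - 1.330003
cos θ = -0.330003

θ = arccos(-0.330003)
θ = 109.27°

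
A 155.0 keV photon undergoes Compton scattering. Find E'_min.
96.4737 keV (at θ = 180°)

The scattered photon has minimum energy when its wavelength is maximum, i.e., when the Compton shift Δλ = λ_C(1 − cos θ) is maximum. This occurs at θ = 180° (backscattering), giving Δλ_max = 2λ_C = 4.8526 pm.

Initial wavelength: λ₀ = hc/E₀ = 7.9990 pm
Maximum final wavelength: λ'_max = λ₀ + 2λ_C = 7.9990 + 4.8526 = 12.8516 pm
Minimum final energy: E'_min = hc/λ'_max = 96.4737 keV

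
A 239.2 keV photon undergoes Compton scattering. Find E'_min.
123.5406 keV (at θ = 180°)

The scattered photon has minimum energy when its wavelength is maximum, i.e., when the Compton shift Δλ = λ_C(1 − cos θ) is maximum. This occurs at θ = 180° (backscattering), giving Δλ_max = 2λ_C = 4.8526 pm.

Initial wavelength: λ₀ = hc/E₀ = 5.1833 pm
Maximum final wavelength: λ'_max = λ₀ + 2λ_C = 5.1833 + 4.8526 = 10.0359 pm
Minimum final energy: E'_min = hc/λ'_max = 123.5406 keV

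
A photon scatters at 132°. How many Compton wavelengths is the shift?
1.6691 λ_C

The Compton shift formula is:
Δλ = λ_C(1 - cos θ)

Dividing both sides by λ_C:
Δλ/λ_C = 1 - cos θ

For θ = 132°:
Δλ/λ_C = 1 - cos(132°)
Δλ/λ_C = 1 - -0.6691
Δλ/λ_C = 1.6691

This means the shift is 1.6691 × λ_C = 4.0498 pm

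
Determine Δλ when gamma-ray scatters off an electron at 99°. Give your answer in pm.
2.8059 pm

Using the Compton scattering formula:
Δλ = λ_C(1 - cos θ)

where λ_C = h/(m_e·c) ≈ 2.4263 pm is the Compton wavelength of an electron.

For θ = 99°:
cos(99°) = -0.1564
1 - cos(99°) = 1.1564

Δλ = 2.4263 × 1.1564
Δλ = 2.8059 pm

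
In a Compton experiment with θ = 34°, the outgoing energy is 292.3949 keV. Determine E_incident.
324.1000 keV

Convert final energy to wavelength (hc ≈ 1239.842 keV·pm):
λ' = hc/E' = 1239.842 / 292.3949 = 4.2403 pm

Calculate the Compton shift:
Δλ = λ_C(1 - cos(34°))
Δλ = 2.4263 × (1 - cos(34°))
Δλ = 0.4148 pm

Initial wavelength:
λ = λ' - Δλ = 4.2403 - 0.4148 = 3.8255 pm

Initial energy:
E = hc/λ = 1239.842 / 3.8255 = 324.1000 keV

(Intermediate values are shown rounded; full precision is carried through to the final answer.)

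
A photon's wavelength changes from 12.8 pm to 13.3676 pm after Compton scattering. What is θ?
40.00°

First find the wavelength shift:
Δλ = λ' - λ = 13.3676 - 12.8 = 0.5676 pm

Using Δλ = λ_C(1 - cos θ), with λ_C = h/(m_e·c) ≈ 2.42631024 pm:
cos θ = 1 - Δλ/λ_C
cos θ = 1 - 0.5676/2.42631024
cos θ = 0.766065

θ = arccos(0.766065)
θ = 40.00°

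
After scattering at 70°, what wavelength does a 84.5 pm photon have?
86.0965 pm

Using the Compton scattering formula:
λ' = λ + Δλ = λ + λ_C(1 - cos θ)

Given:
- Initial wavelength λ = 84.5 pm
- Scattering angle θ = 70°
- Compton wavelength λ_C ≈ 2.4263 pm

Calculate the shift:
Δλ = 2.4263 × (1 - cos(70°))
Δλ = 2.4263 × 0.6580
Δλ = 1.5965 pm

Final wavelength:
λ' = 84.5 + 1.5965 = 86.0965 pm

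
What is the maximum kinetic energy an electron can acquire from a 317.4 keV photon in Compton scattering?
175.8472 keV

Maximum energy transfer occurs at θ = 180° (backscattering).

Initial photon: E₀ = 317.4 keV → λ₀ = 3.9062 pm

Maximum Compton shift (at 180°):
Δλ_max = 2λ_C = 2 × 2.4263 = 4.8526 pm

Final wavelength:
λ' = 3.9062 + 4.8526 = 8.7589 pm

Minimum photon energy (maximum energy to electron):
E'_min = hc/λ' = 141.5528 keV

Maximum electron kinetic energy:
K_max = E₀ - E'_min = 317.4000 - 141.5528 = 175.8472 keV

(Intermediate values are shown rounded; full precision is carried through to the final answer.)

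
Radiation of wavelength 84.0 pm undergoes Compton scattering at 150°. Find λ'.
88.5276 pm

Using the Compton formula: λ' = λ + λ_C(1 − cos θ)

For θ = 150°, cos θ = -√3/2 (exact) ≈ -0.8660, so:
1 − cos 150° = 1 − (-√3/2) ≈ 1.8660

Δλ = λ_C × 1.8660 = 2.4263 × 1.8660 = 4.5276 pm

λ' = 84.0 + 4.5276 = 88.5276 pm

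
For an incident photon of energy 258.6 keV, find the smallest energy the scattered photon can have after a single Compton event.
128.5202 keV (at θ = 180°)

The scattered photon has minimum energy when its wavelength is maximum, i.e., when the Compton shift Δλ = λ_C(1 − cos θ) is maximum. This occurs at θ = 180° (backscattering), giving Δλ_max = 2λ_C = 4.8526 pm.

Initial wavelength: λ₀ = hc/E₀ = 4.7944 pm
Maximum final wavelength: λ'_max = λ₀ + 2λ_C = 4.7944 + 4.8526 = 9.6471 pm
Minimum final energy: E'_min = hc/λ'_max = 128.5202 keV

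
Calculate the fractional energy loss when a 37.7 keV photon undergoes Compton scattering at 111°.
0.0911 (or 9.11%)

Calculate initial and final photon energies:

Initial: E₀ = 37.7 keV → λ₀ = 32.8871 pm
Compton shift: Δλ = 3.2958 pm
Final wavelength: λ' = 36.1829 pm
Final energy: E' = 34.2660 keV

Fractional energy loss:
(E₀ - E')/E₀ = (37.7000 - 34.2660)/37.7000
= 3.4340/37.7000
= 0.0911
= 9.11%

(Intermediate values are shown rounded; full precision is carried through to the final answer.)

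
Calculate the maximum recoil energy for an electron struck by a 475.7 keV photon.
309.4785 keV

Maximum energy transfer occurs at θ = 180° (backscattering).

Initial photon: E₀ = 475.7 keV → λ₀ = 2.6064 pm

Maximum Compton shift (at 180°):
Δλ_max = 2λ_C = 2 × 2.4263 = 4.8526 pm

Final wavelength:
λ' = 2.6064 + 4.8526 = 7.4590 pm

Minimum photon energy (maximum energy to electron):
E'_min = hc/λ' = 166.2215 keV

Maximum electron kinetic energy:
K_max = E₀ - E'_min = 475.7000 - 166.2215 = 309.4785 keV

(Intermediate values are shown rounded; full precision is carried through to the final answer.)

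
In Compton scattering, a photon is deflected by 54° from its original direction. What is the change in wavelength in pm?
1.0002 pm

Using the Compton scattering formula:
Δλ = λ_C(1 - cos θ)

where λ_C = h/(m_e·c) ≈ 2.4263 pm is the Compton wavelength of an electron.

For θ = 54°:
cos(54°) = 0.5878
1 - cos(54°) = 0.4122

Δλ = 2.4263 × 0.4122
Δλ = 1.0002 pm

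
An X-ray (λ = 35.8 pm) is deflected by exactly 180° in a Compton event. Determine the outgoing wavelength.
40.6526 pm

Using the Compton formula: λ' = λ + λ_C(1 − cos θ)

For θ = 180°, cos θ = -1 (exact) = -1.0000, so:
1 − cos 180° = 1 − (-1) = 2.0000

Δλ = λ_C × 2.0000 = 2.4263 × 2.0000 = 4.8526 pm

λ' = 35.8 + 4.8526 = 40.6526 pm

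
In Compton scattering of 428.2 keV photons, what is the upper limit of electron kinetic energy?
268.1810 keV

Maximum energy transfer occurs at θ = 180° (backscattering).

Initial photon: E₀ = 428.2 keV → λ₀ = 2.8955 pm

Maximum Compton shift (at 180°):
Δλ_max = 2λ_C = 2 × 2.4263 = 4.8526 pm

Final wavelength:
λ' = 2.8955 + 4.8526 = 7.7481 pm

Minimum photon energy (maximum energy to electron):
E'_min = hc/λ' = 160.0190 keV

Maximum electron kinetic energy:
K_max = E₀ - E'_min = 428.2000 - 160.0190 = 268.1810 keV

(Intermediate values are shown rounded; full precision is carried through to the final answer.)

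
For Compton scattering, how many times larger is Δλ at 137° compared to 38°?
137° produces the larger shift by a factor of 8.167

Calculate both shifts using Δλ = λ_C(1 - cos θ):

For θ₁ = 38°:
Δλ₁ = 2.4263 × (1 - cos(38°))
Δλ₁ = 2.4263 × 0.2120
Δλ₁ = 0.5144 pm

For θ₂ = 137°:
Δλ₂ = 2.4263 × (1 - cos(137°))
Δλ₂ = 2.4263 × 1.7314
Δλ₂ = 4.2008 pm

The 137° angle produces the larger shift.
Ratio: 4.2008/0.5144 = 8.167

(Intermediate values are shown rounded; full precision is carried through to the final answer.)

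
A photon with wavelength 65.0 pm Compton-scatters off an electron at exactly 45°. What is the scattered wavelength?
65.7106 pm

Using the Compton formula: λ' = λ + λ_C(1 − cos θ)

For θ = 45°, cos θ = √2/2 (exact) ≈ 0.7071, so:
1 − cos 45° = 1 − (√2/2) ≈ 0.2929

Δλ = λ_C × 0.2929 = 2.4263 × 0.2929 = 0.7106 pm

λ' = 65.0 + 0.7106 = 65.7106 pm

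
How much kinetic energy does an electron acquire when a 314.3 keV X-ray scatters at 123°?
153.1255 keV

By energy conservation: K_e = E_initial - E_final

First find the scattered photon energy:
Initial wavelength: λ = hc/E = 3.9448 pm
Compton shift: Δλ = λ_C(1 - cos(123°)) = 3.7478 pm
Final wavelength: λ' = 3.9448 + 3.7478 = 7.6925 pm
Final photon energy: E' = hc/λ' = 161.1745 keV

Electron kinetic energy:
K_e = E - E' = 314.3000 - 161.1745 = 153.1255 keV

(Intermediate values are shown rounded; full precision is carried through to the final answer.)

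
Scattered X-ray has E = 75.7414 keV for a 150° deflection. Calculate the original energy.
104.7000 keV

Convert final energy to wavelength (hc ≈ 1239.842 keV·pm):
λ' = hc/E' = 1239.842 / 75.7414 = 16.3694 pm

Calculate the Compton shift:
Δλ = λ_C(1 - cos(150°))
Δλ = 2.4263 × (1 - cos(150°))
Δλ = 4.5276 pm

Initial wavelength:
λ = λ' - Δλ = 16.3694 - 4.5276 = 11.8419 pm

Initial energy:
E = hc/λ = 1239.842 / 11.8419 = 104.7000 keV

(Intermediate values are shown rounded; full precision is carried through to the final answer.)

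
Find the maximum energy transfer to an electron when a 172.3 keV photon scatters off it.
69.3953 keV

Maximum energy transfer occurs at θ = 180° (backscattering).

Initial photon: E₀ = 172.3 keV → λ₀ = 7.1958 pm

Maximum Compton shift (at 180°):
Δλ_max = 2λ_C = 2 × 2.4263 = 4.8526 pm

Final wavelength:
λ' = 7.1958 + 4.8526 = 12.0485 pm

Minimum photon energy (maximum energy to electron):
E'_min = hc/λ' = 102.9047 keV

Maximum electron kinetic energy:
K_max = E₀ - E'_min = 172.3000 - 102.9047 = 69.3953 keV

(Intermediate values are shown rounded; full precision is carried through to the final answer.)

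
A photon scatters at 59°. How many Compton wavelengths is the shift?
0.4850 λ_C

The Compton shift formula is:
Δλ = λ_C(1 - cos θ)

Dividing both sides by λ_C:
Δλ/λ_C = 1 - cos θ

For θ = 59°:
Δλ/λ_C = 1 - cos(59°)
Δλ/λ_C = 1 - 0.5150
Δλ/λ_C = 0.4850

This means the shift is 0.4850 × λ_C = 1.1767 pm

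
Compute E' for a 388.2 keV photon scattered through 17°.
375.7278 keV

First convert energy to wavelength:
λ = hc/E, with hc ≈ 1239.842 keV·pm (i.e. 1239.842 eV·nm)

For E = 388.2 keV = 388200 eV:
λ = 1239.842 keV·pm / 388.2 keV
λ = 3.1938 pm

Calculate the Compton shift:
Δλ = λ_C(1 - cos(17°)) = 2.4263 × 0.0437
Δλ = 0.1060 pm

Final wavelength:
λ' = 3.1938 + 0.1060 = 3.2998 pm

Final energy:
E' = hc/λ' = 1239.842 / 3.2998 = 375.7278 keV

(Intermediate values are shown rounded; full precision is carried through to the final answer.)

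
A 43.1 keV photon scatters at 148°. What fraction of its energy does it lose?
0.1349 (or 13.49%)

Calculate initial and final photon energies:

Initial: E₀ = 43.1 keV → λ₀ = 28.7666 pm
Compton shift: Δλ = 4.4839 pm
Final wavelength: λ' = 33.2506 pm
Final energy: E' = 37.2878 keV

Fractional energy loss:
(E₀ - E')/E₀ = (43.1000 - 37.2878)/43.1000
= 5.8122/43.1000
= 0.1349
= 13.49%

(Intermediate values are shown rounded; full precision is carried through to the final answer.)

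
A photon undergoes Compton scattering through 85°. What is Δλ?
2.2148 pm

Using the Compton scattering formula:
Δλ = λ_C(1 - cos θ)

where λ_C = h/(m_e·c) ≈ 2.4263 pm is the Compton wavelength of an electron.

For θ = 85°:
cos(85°) = 0.0872
1 - cos(85°) = 0.9128

Δλ = 2.4263 × 0.9128
Δλ = 2.2148 pm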